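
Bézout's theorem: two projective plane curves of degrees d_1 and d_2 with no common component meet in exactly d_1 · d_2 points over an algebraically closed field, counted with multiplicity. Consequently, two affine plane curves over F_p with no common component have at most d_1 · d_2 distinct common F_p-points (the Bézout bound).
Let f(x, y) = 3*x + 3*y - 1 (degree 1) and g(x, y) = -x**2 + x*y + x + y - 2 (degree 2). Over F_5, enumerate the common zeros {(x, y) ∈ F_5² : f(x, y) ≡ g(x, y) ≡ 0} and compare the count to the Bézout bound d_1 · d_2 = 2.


Common zeros: {(0, 2), (1, 1)}; count = 2; Bézout bound = 2.

deg(f) = 1, deg(g) = 2, so Bézout bound = 2.
Scan x ∈ F_5. For each x, list the y ∈ F_5 with f(x, y) ≡ 0 and those with g(x, y) ≡ 0 (mod 5); the common zeros in that column are the intersection.
  x = 0: f ≡ 0 at y ∈ {2}; g ≡ 0 at y ∈ {2}; common: {2}.
  x = 1: f ≡ 0 at y ∈ {1}; g ≡ 0 at y ∈ {1}; common: {1}.
  x = 2: f ≡ 0 at y ∈ {0}; g ≡ 0 at y ∈ {3}; common: ∅.
  x = 3: f ≡ 0 at y ∈ {4}; g ≡ 0 at y ∈ {2}; common: ∅.
  x = 4: f ≡ 0 at y ∈ {3}; g ≡ 0 at y ∈ ∅; common: ∅.
Collecting: common zeros = {(0, 2), (1, 1)}, so the count is 2.
Comparison with the Bézout bound: 2 ≤ 2 = deg(f)·deg(g), as expected for curves with no common component (the bound is attained).


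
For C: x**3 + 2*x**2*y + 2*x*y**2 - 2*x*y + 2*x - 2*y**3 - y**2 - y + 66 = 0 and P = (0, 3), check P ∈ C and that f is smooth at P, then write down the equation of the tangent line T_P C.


Tangent line at P: 14*x - 61*y + 183 = 0.

Step 1: f(0, 3) = 0, so P lies on C.
Step 2: partial derivatives
  f_x(x, y) = 3*x**2 + 4*x*y + 2*y**2 - 2*y + 2, f_y(x, y) = 2*x**2 + 4*x*y - 2*x - 6*y**2 - 2*y - 1.
  f_x(P) = 14, f_y(P) = -61 (gradient nonzero, so P is smooth).
Step 3: tangent line at P: 14·(x − 0) + -61·(y − 3) = 0.
Expanding: 14*x - 61*y + 183 = 0.


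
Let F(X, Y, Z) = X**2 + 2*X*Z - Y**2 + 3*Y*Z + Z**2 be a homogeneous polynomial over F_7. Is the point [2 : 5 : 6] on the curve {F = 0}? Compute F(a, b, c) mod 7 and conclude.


F(2,5,6) ≡ 3 (mod 7); P is NOT on the curve.

Evaluate F(2, 5, 6) term-by-term (mod 7).
  X**2 ↦ 1·4·1·1 = 4
  2*X*Z ↦ 2·2·1·6 = 24
  -Y**2 ↦ -1·1·25·1 = -25
  3*Y*Z ↦ 3·1·5·6 = 90
  Z**2 ↦ 1·1·1·36 = 36
Sum: F(2, 5, 6) = (4) + (24) + (-25) + (90) + (36) = 129.
Reducing mod 7: 129 ≡ 3 (mod 7).
Since F(a, b, c) ≡ 3 ≠ 0 (mod 7), P does NOT lie on the curve.


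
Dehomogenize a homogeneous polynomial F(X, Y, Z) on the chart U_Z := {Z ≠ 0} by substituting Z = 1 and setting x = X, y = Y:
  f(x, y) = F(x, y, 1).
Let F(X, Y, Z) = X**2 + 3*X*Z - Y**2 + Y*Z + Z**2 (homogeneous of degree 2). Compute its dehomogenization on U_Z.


f(x, y) = x**2 + 3*x - y**2 + y + 1

On U_Z we set Z = 1. Each monomial c·X^i·Y^j·Z^k in F becomes c·x^i·y^j·1^k = c·x^i·y^j.
Substituting Z = 1: F(X, Y, 1) = x**2 + 3*x - y**2 + y + 1.
Note: deg(f) ≤ deg(F) = 2; strict inequality happens when F is divisible by Z (lost terms).


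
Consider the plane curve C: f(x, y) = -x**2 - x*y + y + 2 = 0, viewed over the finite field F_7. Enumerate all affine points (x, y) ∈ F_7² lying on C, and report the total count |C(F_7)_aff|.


Affine F_7-points: {(0, 5), (2, 5), (3, 0), (4, 0), (5, 3), (6, 3)}; count = 6.

For each of the 49 pairs (x, y) ∈ F_7², evaluate f(x, y) mod 7. Record the zeros.
  x = 0: [0↦2, 1↦3, 2↦4, 3↦5, 4↦6, 5↦0, 6↦1]  zeros at y ∈ {5}
  x = 1: [0↦1, 1↦1, 2↦1, 3↦1, 4↦1, 5↦1, 6↦1]  zeros at y ∈ ∅
  x = 2: [0↦5, 1↦4, 2↦3, 3↦2, 4↦1, 5↦0, 6↦6]  zeros at y ∈ {5}
  x = 3: [0↦0, 1↦5, 2↦3, 3↦1, 4↦6, 5↦4, 6↦2]  zeros at y ∈ {0}
  x = 4: [0↦0, 1↦4, 2↦1, 3↦5, 4↦2, 5↦6, 6↦3]  zeros at y ∈ {0}
  x = 5: [0↦5, 1↦1, 2↦4, 3↦0, 4↦3, 5↦6, 6↦2]  zeros at y ∈ {3}
  x = 6: [0↦1, 1↦3, 2↦5, 3↦0, 4↦2, 5↦4, 6↦6]  zeros at y ∈ {3}
Collecting zeros: affine points = {(0, 5), (2, 5), (3, 0), (4, 0), (5, 3), (6, 3)}.
Total count |C(F_7)_aff| = 6.


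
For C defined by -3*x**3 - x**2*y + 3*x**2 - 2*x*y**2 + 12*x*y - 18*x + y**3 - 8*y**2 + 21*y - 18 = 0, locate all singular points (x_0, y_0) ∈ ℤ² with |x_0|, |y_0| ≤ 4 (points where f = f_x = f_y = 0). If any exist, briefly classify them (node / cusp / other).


Singular points: {(0, 3)}; classification: cusp.

Compute partial derivatives:
  f_x = -9*x**2 - 2*x*y + 6*x - 2*y**2 + 12*y - 18.
  f_y = -x**2 - 4*x*y + 12*x + 3*y**2 - 16*y + 21.
Scan x_0 ∈ {−4, ..., 4}. For each x_0, f_y(x_0, y) is a polynomial in y; find its integer roots y ∈ {−4, ..., 4}, then test f_x and f at those candidates.
  x = -4: f_y(-4, y) = 3*y**2 - 43; no integer root y with |y| ≤ 4.
  x = -3: f_y(-3, y) = 3*y**2 - 4*y - 24; no integer root y with |y| ≤ 4.
  x = -2: f_y(-2, y) = 3*y**2 - 8*y - 7; no integer root y with |y| ≤ 4.
  x = -1: f_y(-1, y) = 3*y**2 - 12*y + 8; no integer root y with |y| ≤ 4.
  x = 0: f_y(0, y) = 3*y**2 - 16*y + 21; vanishes at y ∈ {3}. (0, 3): f_x = 0, f = 0 — SINGULAR.
  x = 1: f_y(1, y) = 3*y**2 - 20*y + 32; vanishes at y ∈ {4}. (1, 4): f_x = -13 ≠ 0.
  x = 2: f_y(2, y) = 3*y**2 - 24*y + 41; no integer root y with |y| ≤ 4.
  x = 3: f_y(3, y) = 3*y**2 - 28*y + 48; no integer root y with |y| ≤ 4.
  x = 4: f_y(4, y) = 3*y**2 - 32*y + 53; no integer root y with |y| ≤ 4.
Only singular point on the grid: (0, 3).
Classify: substitute x = 0 + u, y = 3 + v and expand: f = -3*u**3 - u**2*v - 2*u*v**2 + v**3 + v**2.
No constant or linear terms (consistent with a singular point). Quadratic part: v**2. Cubic part: -3*u**3 - u**2*v - 2*u*v**2 + v**3.
The quadratic part v**2 is a perfect square, so there is a single (double) tangent line v = 0, i.e. y = 3. Restricting the cubic part to that line (v = 0) leaves -3*u**3 ≠ 0, so f is not divisible by v and the branch is v² ≈ 3*u**3 to lowest order — this is a cusp.
Classification: cusp.


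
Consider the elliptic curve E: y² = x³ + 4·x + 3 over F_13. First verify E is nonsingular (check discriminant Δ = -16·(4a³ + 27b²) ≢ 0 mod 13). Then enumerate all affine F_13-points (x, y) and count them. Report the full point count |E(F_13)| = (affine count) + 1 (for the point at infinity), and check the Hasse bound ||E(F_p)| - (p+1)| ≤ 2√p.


Affine points = {(0, 4), (0, 9), (3, 4), (3, 9), (6, 3), (6, 10), (7, 6), (7, 7), (8, 1), (8, 12), (9, 1), (9, 12), (10, 4), (10, 9), (11, 0)}; affine count = 15; |E(F_13)| = 16.

Discriminant check: Δ ∝ 4a³ + 27b² = 4·4³ + 27·3² = 4·64 + 27·9 ≡ 5 (mod 13). Nonzero ⇒ E is nonsingular.
For each x ∈ F_13, compute rhs = x³ + 4·x + 3 mod 13, then count y ∈ F_13 with y² ≡ rhs.
  x = 0: rhs = 3, matching y values: 4, 9 (2 points).
  x = 1: rhs = 8, matching y values: none (0 points).
  x = 2: rhs = 6, matching y values: none (0 points).
  x = 3: rhs = 3, matching y values: 4, 9 (2 points).
  x = 4: rhs = 5, matching y values: none (0 points).
  x = 5: rhs = 5, matching y values: none (0 points).
  x = 6: rhs = 9, matching y values: 3, 10 (2 points).
  x = 7: rhs = 10, matching y values: 6, 7 (2 points).
  x = 8: rhs = 1, matching y values: 1, 12 (2 points).
  x = 9: rhs = 1, matching y values: 1, 12 (2 points).
  x = 10: rhs = 3, matching y values: 4, 9 (2 points).
  x = 11: rhs = 0, matching y values: 0 (1 points).
  x = 12: rhs = 11, matching y values: none (0 points).
Total affine count: 15.
Full point count |E(F_13)| = 15 + 1 = 16.
Hasse bound: |16 − (13+1)| = |2| = 2 ≤ 2√13 ≈ 7.2111 ✓.


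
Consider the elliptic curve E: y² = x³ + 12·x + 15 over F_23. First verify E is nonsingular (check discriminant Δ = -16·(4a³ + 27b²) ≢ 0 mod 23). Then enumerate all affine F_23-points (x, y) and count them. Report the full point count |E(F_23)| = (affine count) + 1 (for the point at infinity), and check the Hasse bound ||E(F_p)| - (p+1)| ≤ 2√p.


Affine points = {(2, 1), (2, 22), (3, 3), (3, 20), (4, 9), (4, 14), (5, 4), (5, 19), (6, 2), (6, 21), (8, 5), (8, 18), (9, 1), (9, 22), (10, 10), (10, 13), (11, 11), (11, 12), (12, 1), (12, 22), (14, 11), (14, 12), (16, 5), (16, 18), (17, 7), (17, 16), (19, 8), (19, 15), (21, 11), (21, 12), (22, 5), (22, 18)}; affine count = 32; |E(F_23)| = 33.

Discriminant check: Δ ∝ 4a³ + 27b² = 4·12³ + 27·15² = 4·1728 + 27·225 ≡ 15 (mod 23). Nonzero ⇒ E is nonsingular.
For each x ∈ F_23, compute rhs = x³ + 12·x + 15 mod 23, then count y ∈ F_23 with y² ≡ rhs.
  x = 0: rhs = 15, matching y values: none (0 points).
  x = 1: rhs = 5, matching y values: none (0 points).
  x = 2: rhs = 1, matching y values: 1, 22 (2 points).
  x = 3: rhs = 9, matching y values: 3, 20 (2 points).
  x = 4: rhs = 12, matching y values: 9, 14 (2 points).
  x = 5: rhs = 16, matching y values: 4, 19 (2 points).
  x = 6: rhs = 4, matching y values: 2, 21 (2 points).
  x = 7: rhs = 5, matching y values: none (0 points).
  x = 8: rhs = 2, matching y values: 5, 18 (2 points).
  x = 9: rhs = 1, matching y values: 1, 22 (2 points).
  x = 10: rhs = 8, matching y values: 10, 13 (2 points).
  x = 11: rhs = 6, matching y values: 11, 12 (2 points).
  x = 12: rhs = 1, matching y values: 1, 22 (2 points).
  x = 13: rhs = 22, matching y values: none (0 points).
  x = 14: rhs = 6, matching y values: 11, 12 (2 points).
  x = 15: rhs = 5, matching y values: none (0 points).
  x = 16: rhs = 2, matching y values: 5, 18 (2 points).
  x = 17: rhs = 3, matching y values: 7, 16 (2 points).
  x = 18: rhs = 14, matching y values: none (0 points).
  x = 19: rhs = 18, matching y values: 8, 15 (2 points).
  x = 20: rhs = 21, matching y values: none (0 points).
  x = 21: rhs = 6, matching y values: 11, 12 (2 points).
  x = 22: rhs = 2, matching y values: 5, 18 (2 points).
Total affine count: 32.
Full point count |E(F_23)| = 32 + 1 = 33.
Hasse bound: |33 − (23+1)| = |9| = 9 ≤ 2√23 ≈ 9.5917 ✓.


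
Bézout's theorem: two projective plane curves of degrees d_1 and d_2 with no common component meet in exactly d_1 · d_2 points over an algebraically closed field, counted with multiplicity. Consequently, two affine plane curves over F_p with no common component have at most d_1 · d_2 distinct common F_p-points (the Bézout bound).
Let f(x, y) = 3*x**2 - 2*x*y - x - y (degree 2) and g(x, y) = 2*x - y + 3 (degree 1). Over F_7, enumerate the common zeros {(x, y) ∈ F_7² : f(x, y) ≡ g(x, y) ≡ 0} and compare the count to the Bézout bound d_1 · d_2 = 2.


Common zeros: ∅; count = 0; Bézout bound = 2.

deg(f) = 2, deg(g) = 1, so Bézout bound = 2.
Scan x ∈ F_7. For each x, list the y ∈ F_7 with f(x, y) ≡ 0 and those with g(x, y) ≡ 0 (mod 7); the common zeros in that column are the intersection.
  x = 0: f ≡ 0 at y ∈ {0}; g ≡ 0 at y ∈ {3}; common: ∅.
  x = 1: f ≡ 0 at y ∈ {3}; g ≡ 0 at y ∈ {5}; common: ∅.
  x = 2: f ≡ 0 at y ∈ {2}; g ≡ 0 at y ∈ {0}; common: ∅.
  x = 3: f ≡ 0 at y ∈ ∅; g ≡ 0 at y ∈ {2}; common: ∅.
  x = 4: f ≡ 0 at y ∈ {1}; g ≡ 0 at y ∈ {4}; common: ∅.
  x = 5: f ≡ 0 at y ∈ {0}; g ≡ 0 at y ∈ {6}; common: ∅.
  x = 6: f ≡ 0 at y ∈ {3}; g ≡ 0 at y ∈ {1}; common: ∅.
Collecting: common zeros = ∅, so the count is 0.
Comparison with the Bézout bound: 0 ≤ 2 = deg(f)·deg(g), as expected for curves with no common component (the affine F_7-count falls short of the bound because intersections may lie at infinity, over extension fields, or carry multiplicity).


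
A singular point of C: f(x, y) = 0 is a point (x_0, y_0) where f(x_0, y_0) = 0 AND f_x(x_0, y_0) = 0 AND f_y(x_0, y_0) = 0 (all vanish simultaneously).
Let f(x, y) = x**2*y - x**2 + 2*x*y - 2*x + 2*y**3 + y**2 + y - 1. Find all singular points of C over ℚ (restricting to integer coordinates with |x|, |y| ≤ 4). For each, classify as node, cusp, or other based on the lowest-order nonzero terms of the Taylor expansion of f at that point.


Singular points: {(-1, 0)}; classification: node.

Compute partial derivatives:
  f_x = 2*x*y - 2*x + 2*y - 2.
  f_y = x**2 + 2*x + 6*y**2 + 2*y + 1.
Scan x_0 ∈ {−4, ..., 4}. For each x_0, f_y(x_0, y) is a polynomial in y; find its integer roots y ∈ {−4, ..., 4}, then test f_x and f at those candidates.
  x = -4: f_y(-4, y) = 6*y**2 + 2*y + 9; no integer root y with |y| ≤ 4.
  x = -3: f_y(-3, y) = 6*y**2 + 2*y + 4; no integer root y with |y| ≤ 4.
  x = -2: f_y(-2, y) = 6*y**2 + 2*y + 1; no integer root y with |y| ≤ 4.
  x = -1: f_y(-1, y) = 6*y**2 + 2*y; vanishes at y ∈ {0}. (-1, 0): f_x = 0, f = 0 — SINGULAR.
  x = 0: f_y(0, y) = 6*y**2 + 2*y + 1; no integer root y with |y| ≤ 4.
  x = 1: f_y(1, y) = 6*y**2 + 2*y + 4; no integer root y with |y| ≤ 4.
  x = 2: f_y(2, y) = 6*y**2 + 2*y + 9; no integer root y with |y| ≤ 4.
  x = 3: f_y(3, y) = 6*y**2 + 2*y + 16; no integer root y with |y| ≤ 4.
  x = 4: f_y(4, y) = 6*y**2 + 2*y + 25; no integer root y with |y| ≤ 4.
Only singular point on the grid: (-1, 0).
Classify: substitute x = -1 + u, y = 0 + v and expand: f = u**2*v - u**2 + 2*v**3 + v**2.
No constant or linear terms (consistent with a singular point). Quadratic part: -u**2 + v**2. Cubic part: u**2*v + 2*v**3.
The quadratic part v**2 - u**2 = (v − u)(v + u) splits into two distinct linear factors, so there are two distinct tangent lines y − 0 = ±(x − -1) — this is a node (ordinary double point).
Classification: node.


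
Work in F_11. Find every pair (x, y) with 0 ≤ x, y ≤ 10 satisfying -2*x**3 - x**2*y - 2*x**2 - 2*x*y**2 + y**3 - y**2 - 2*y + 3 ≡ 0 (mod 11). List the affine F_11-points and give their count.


Affine F_11-points: {(1, 2), (3, 10), (4, 9), (5, 0), (5, 4), (5, 7), (6, 5), (7, 0), (7, 2), (8, 7), (9, 0), (9, 4), (10, 7)}; count = 13.

For each of the 121 pairs (x, y) ∈ F_11², evaluate f(x, y) mod 11. Record the zeros.
  x = 0: [0↦3, 1↦1, 2↦3, 3↦4, 4↦10, 5↦5, 6↦6, 7↦8, 8↦6, 9↦6, 10↦3]  zeros at y ∈ ∅
  x = 1: [0↦10, 1↦5, 2↦0, 3↦1, 4↦3, 5↦1, 6↦1, 7↦9, 8↦9, 9↦7, 10↦9]  zeros at y ∈ {2}
  x = 2: [0↦1, 1↦2, 2↦10, 3↦9, 4↦5, 5↦4, 6↦1, 7↦2, 8↦2, 9↦7, 10↦1]  zeros at y ∈ ∅
  x = 3: [0↦8, 1↦2, 2↦10, 3↦5, 4↦4, 5↦2, 6↦5, 7↦8, 8↦6, 9↦5, 10↦0]  zeros at y ∈ {10}
  x = 4: [0↦8, 1↦4, 2↦10, 3↦10, 4↦10, 5↦5, 6↦1, 7↦4, 8↦9, 9↦0, 10↦5]  zeros at y ∈ {9}
  x = 5: [0↦0, 1↦7, 2↦9, 3↦1, 4↦0, 5↦1, 6↦10, 7↦0, 8↦10, 9↦2, 10↦4]  zeros at y ∈ {0, 4, 7}
  x = 6: [0↦5, 1↦10, 2↦6, 3↦10, 4↦6, 5↦0, 6↦9, 7↦6, 8↦8, 9↦10, 10↦7]  zeros at y ∈ {5}
  x = 7: [0↦0, 1↦1, 2↦0, 3↦3, 4↦5, 5↦1, 6↦8, 7↦10, 8↦2, 9↦1, 10↦2]  zeros at y ∈ {0, 2}
  x = 8: [0↦6, 1↦1, 2↦1, 3↦1, 4↦7, 5↦3, 6↦6, 7↦0, 8↦2, 9↦7, 10↦10]  zeros at y ∈ {7}
  x = 9: [0↦0, 1↦9, 2↦8, 3↦3, 4↦0, 5↦5, 6↦2, 7↦8, 8↦7, 9↦5, 10↦8]  zeros at y ∈ {0, 4}
  x = 10: [0↦3, 1↦2, 2↦9, 3↦8, 4↦5, 5↦6, 6↦6, 7↦0, 8↦5, 9↦5, 10↦6]  zeros at y ∈ {7}
Collecting zeros: affine points = {(1, 2), (3, 10), (4, 9), (5, 0), (5, 4), (5, 7), (6, 5), (7, 0), (7, 2), (8, 7), (9, 0), (9, 4), (10, 7)}.
Total count |C(F_11)_aff| = 13.


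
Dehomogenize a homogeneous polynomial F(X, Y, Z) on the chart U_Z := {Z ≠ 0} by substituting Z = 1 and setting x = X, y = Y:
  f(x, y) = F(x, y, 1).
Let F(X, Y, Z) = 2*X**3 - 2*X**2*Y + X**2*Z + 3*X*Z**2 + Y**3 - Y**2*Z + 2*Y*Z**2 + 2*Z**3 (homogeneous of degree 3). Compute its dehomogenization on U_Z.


f(x, y) = 2*x**3 - 2*x**2*y + x**2 + 3*x + y**3 - y**2 + 2*y + 2

On U_Z we set Z = 1. Each monomial c·X^i·Y^j·Z^k in F becomes c·x^i·y^j·1^k = c·x^i·y^j.
Substituting Z = 1: F(X, Y, 1) = 2*x**3 - 2*x**2*y + x**2 + 3*x + y**3 - y**2 + 2*y + 2.
Note: deg(f) ≤ deg(F) = 3; strict inequality happens when F is divisible by Z (lost terms).


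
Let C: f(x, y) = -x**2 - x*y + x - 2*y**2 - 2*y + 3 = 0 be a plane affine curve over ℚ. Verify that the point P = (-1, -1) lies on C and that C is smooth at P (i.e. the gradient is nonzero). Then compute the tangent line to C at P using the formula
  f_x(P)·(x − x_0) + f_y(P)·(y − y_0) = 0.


Tangent line at P: 4*x + 3*y + 7 = 0.

Step 1: f(-1, -1) = 0, so P lies on C.
Step 2: partial derivatives
  f_x(x, y) = -2*x - y + 1, f_y(x, y) = -x - 4*y - 2.
  f_x(P) = 4, f_y(P) = 3 (gradient nonzero, so P is smooth).
Step 3: tangent line at P: 4·(x − -1) + 3·(y − -1) = 0.
Expanding: 4*x + 3*y + 7 = 0.


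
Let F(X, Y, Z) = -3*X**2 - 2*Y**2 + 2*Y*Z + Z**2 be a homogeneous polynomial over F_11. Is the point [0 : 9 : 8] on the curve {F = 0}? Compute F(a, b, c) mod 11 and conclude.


F(0,9,8) ≡ 2 (mod 11); P is NOT on the curve.

Evaluate F(0, 9, 8) term-by-term (mod 11).
  -3*X**2 ↦ -3·0·1·1 = 0
  -2*Y**2 ↦ -2·1·81·1 = -162
  2*Y*Z ↦ 2·1·9·8 = 144
  Z**2 ↦ 1·1·1·64 = 64
Sum: F(0, 9, 8) = (0) + (-162) + (144) + (64) = 46.
Reducing mod 11: 46 ≡ 2 (mod 11).
Since F(a, b, c) ≡ 2 ≠ 0 (mod 11), P does NOT lie on the curve.


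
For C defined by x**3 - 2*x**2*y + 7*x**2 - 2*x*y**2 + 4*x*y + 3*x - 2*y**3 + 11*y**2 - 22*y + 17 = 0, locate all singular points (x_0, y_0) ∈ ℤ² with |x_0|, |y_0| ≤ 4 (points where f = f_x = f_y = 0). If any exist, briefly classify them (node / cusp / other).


Singular points: {(-1, 2)}; classification: cusp.

Compute partial derivatives:
  f_x = 3*x**2 - 4*x*y + 14*x - 2*y**2 + 4*y + 3.
  f_y = -2*x**2 - 4*x*y + 4*x - 6*y**2 + 22*y - 22.
Scan x_0 ∈ {−4, ..., 4}. For each x_0, f_y(x_0, y) is a polynomial in y; find its integer roots y ∈ {−4, ..., 4}, then test f_x and f at those candidates.
  x = -4: f_y(-4, y) = -6*y**2 + 38*y - 70; no integer root y with |y| ≤ 4.
  x = -3: f_y(-3, y) = -6*y**2 + 34*y - 52; no integer root y with |y| ≤ 4.
  x = -2: f_y(-2, y) = -6*y**2 + 30*y - 38; no integer root y with |y| ≤ 4.
  x = -1: f_y(-1, y) = -6*y**2 + 26*y - 28; vanishes at y ∈ {2}. (-1, 2): f_x = 0, f = 0 — SINGULAR.
  x = 0: f_y(0, y) = -6*y**2 + 22*y - 22; no integer root y with |y| ≤ 4.
  x = 1: f_y(1, y) = -6*y**2 + 18*y - 20; no integer root y with |y| ≤ 4.
  x = 2: f_y(2, y) = -6*y**2 + 14*y - 22; no integer root y with |y| ≤ 4.
  x = 3: f_y(3, y) = -6*y**2 + 10*y - 28; no integer root y with |y| ≤ 4.
  x = 4: f_y(4, y) = -6*y**2 + 6*y - 38; no integer root y with |y| ≤ 4.
Only singular point on the grid: (-1, 2).
Classify: substitute x = -1 + u, y = 2 + v and expand: f = u**3 - 2*u**2*v - 2*u*v**2 - 2*v**3 + v**2.
No constant or linear terms (consistent with a singular point). Quadratic part: v**2. Cubic part: u**3 - 2*u**2*v - 2*u*v**2 - 2*v**3.
The quadratic part v**2 is a perfect square, so there is a single (double) tangent line v = 0, i.e. y = 2. Restricting the cubic part to that line (v = 0) leaves u**3 ≠ 0, so f is not divisible by v and the branch is v² ≈ -u**3 to lowest order — this is a cusp.
Classification: cusp.


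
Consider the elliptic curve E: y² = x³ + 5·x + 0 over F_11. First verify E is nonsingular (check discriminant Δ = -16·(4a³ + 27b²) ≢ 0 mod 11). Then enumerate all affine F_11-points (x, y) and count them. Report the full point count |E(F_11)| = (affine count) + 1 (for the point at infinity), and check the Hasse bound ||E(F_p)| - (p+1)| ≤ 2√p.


Affine points = {(0, 0), (3, 3), (3, 8), (6, 2), (6, 9), (7, 2), (7, 9), (9, 2), (9, 9), (10, 4), (10, 7)}; affine count = 11; |E(F_11)| = 12.

Discriminant check: Δ ∝ 4a³ + 27b² = 4·5³ + 27·0² = 4·125 + 27·0 ≡ 5 (mod 11). Nonzero ⇒ E is nonsingular.
For each x ∈ F_11, compute rhs = x³ + 5·x + 0 mod 11, then count y ∈ F_11 with y² ≡ rhs.
  x = 0: rhs = 0, matching y values: 0 (1 points).
  x = 1: rhs = 6, matching y values: none (0 points).
  x = 2: rhs = 7, matching y values: none (0 points).
  x = 3: rhs = 9, matching y values: 3, 8 (2 points).
  x = 4: rhs = 7, matching y values: none (0 points).
  x = 5: rhs = 7, matching y values: none (0 points).
  x = 6: rhs = 4, matching y values: 2, 9 (2 points).
  x = 7: rhs = 4, matching y values: 2, 9 (2 points).
  x = 8: rhs = 2, matching y values: none (0 points).
  x = 9: rhs = 4, matching y values: 2, 9 (2 points).
  x = 10: rhs = 5, matching y values: 4, 7 (2 points).
Total affine count: 11.
Full point count |E(F_11)| = 11 + 1 = 12.
Hasse bound: |12 − (11+1)| = |0| = 0 ≤ 2√11 ≈ 6.6332 ✓.


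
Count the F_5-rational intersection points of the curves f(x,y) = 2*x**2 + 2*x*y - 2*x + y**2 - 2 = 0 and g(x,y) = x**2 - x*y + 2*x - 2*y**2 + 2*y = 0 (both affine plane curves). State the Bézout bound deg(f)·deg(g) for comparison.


Common zeros: {(3, 0), (4, 3)}; count = 2; Bézout bound = 4.

deg(f) = 2, deg(g) = 2, so Bézout bound = 4.
Scan x ∈ F_5. For each x, list the y ∈ F_5 with f(x, y) ≡ 0 and those with g(x, y) ≡ 0 (mod 5); the common zeros in that column are the intersection.
  x = 0: f ≡ 0 at y ∈ ∅; g ≡ 0 at y ∈ {0, 1}; common: ∅.
  x = 1: f ≡ 0 at y ∈ ∅; g ≡ 0 at y ∈ {4}; common: ∅.
  x = 2: f ≡ 0 at y ∈ ∅; g ≡ 0 at y ∈ {2, 3}; common: ∅.
  x = 3: f ≡ 0 at y ∈ {0, 4}; g ≡ 0 at y ∈ {0, 2}; common: {0}.
  x = 4: f ≡ 0 at y ∈ {3, 4}; g ≡ 0 at y ∈ {1, 3}; common: {3}.
Collecting: common zeros = {(3, 0), (4, 3)}, so the count is 2.
Comparison with the Bézout bound: 2 ≤ 4 = deg(f)·deg(g), as expected for curves with no common component (the affine F_5-count falls short of the bound because intersections may lie at infinity, over extension fields, or carry multiplicity).


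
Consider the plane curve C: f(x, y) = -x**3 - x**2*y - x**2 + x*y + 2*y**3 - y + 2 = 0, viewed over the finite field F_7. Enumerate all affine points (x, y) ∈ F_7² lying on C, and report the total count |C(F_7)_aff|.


Affine F_7-points: {(0, 4), (1, 0), (1, 2), (1, 5), (2, 2), (2, 3), (4, 3)}; count = 7.

For each of the 49 pairs (x, y) ∈ F_7², evaluate f(x, y) mod 7. Record the zeros.
  x = 0: [0↦2, 1↦3, 2↦2, 3↦4, 4↦0, 5↦2, 6↦1]  zeros at y ∈ {4}
  x = 1: [0↦0, 1↦1, 2↦0, 3↦2, 4↦5, 5↦0, 6↦6]  zeros at y ∈ {0, 2, 5}
  x = 2: [0↦4, 1↦3, 2↦0, 3↦0, 4↦1, 5↦1, 6↦5]  zeros at y ∈ {2, 3}
  x = 3: [0↦1, 1↦3, 2↦3, 3↦6, 4↦3, 5↦6, 6↦6]  zeros at y ∈ ∅
  x = 4: [0↦6, 1↦2, 2↦3, 3↦0, 4↦5, 5↦2, 6↦3]  zeros at y ∈ {3}
  x = 5: [0↦6, 1↦1, 2↦1, 3↦4, 4↦1, 5↦4, 6↦4]  zeros at y ∈ ∅
  x = 6: [0↦2, 1↦1, 2↦5, 3↦5, 4↦6, 5↦6, 6↦3]  zeros at y ∈ ∅
Collecting zeros: affine points = {(0, 4), (1, 0), (1, 2), (1, 5), (2, 2), (2, 3), (4, 3)}.
Total count |C(F_7)_aff| = 7.


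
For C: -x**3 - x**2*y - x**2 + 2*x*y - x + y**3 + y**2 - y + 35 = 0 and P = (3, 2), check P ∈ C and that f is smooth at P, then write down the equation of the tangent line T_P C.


Tangent line at P: -42*x + 12*y + 102 = 0.

Step 1: f(3, 2) = 0, so P lies on C.
Step 2: partial derivatives
  f_x(x, y) = -3*x**2 - 2*x*y - 2*x + 2*y - 1, f_y(x, y) = -x**2 + 2*x + 3*y**2 + 2*y - 1.
  f_x(P) = -42, f_y(P) = 12 (gradient nonzero, so P is smooth).
Step 3: tangent line at P: -42·(x − 3) + 12·(y − 2) = 0.
Expanding: -42*x + 12*y + 102 = 0.


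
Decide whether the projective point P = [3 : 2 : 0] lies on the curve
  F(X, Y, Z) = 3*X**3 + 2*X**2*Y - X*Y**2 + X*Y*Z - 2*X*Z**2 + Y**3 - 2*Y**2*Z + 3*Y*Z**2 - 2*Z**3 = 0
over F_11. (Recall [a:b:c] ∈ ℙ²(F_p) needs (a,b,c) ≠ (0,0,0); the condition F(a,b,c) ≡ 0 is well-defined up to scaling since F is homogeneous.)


F(3,2,0) ≡ 3 (mod 11); P is NOT on the curve.

Evaluate F(3, 2, 0) term-by-term (mod 11).
  3*X**3 ↦ 3·27·1·1 = 81
  2*X**2*Y ↦ 2·9·2·1 = 36
  -X*Y**2 ↦ -1·3·4·1 = -12
  X*Y*Z ↦ 1·3·2·0 = 0
  -2*X*Z**2 ↦ -2·3·1·0 = 0
  Y**3 ↦ 1·1·8·1 = 8
  -2*Y**2*Z ↦ -2·1·4·0 = 0
  3*Y*Z**2 ↦ 3·1·2·0 = 0
  -2*Z**3 ↦ -2·1·1·0 = 0
Sum: F(3, 2, 0) = (81) + (36) + (-12) + (0) + (0) + (8) + (0) + (0) + (0) = 113.
Reducing mod 11: 113 ≡ 3 (mod 11).
Since F(a, b, c) ≡ 3 ≠ 0 (mod 11), P does NOT lie on the curve.


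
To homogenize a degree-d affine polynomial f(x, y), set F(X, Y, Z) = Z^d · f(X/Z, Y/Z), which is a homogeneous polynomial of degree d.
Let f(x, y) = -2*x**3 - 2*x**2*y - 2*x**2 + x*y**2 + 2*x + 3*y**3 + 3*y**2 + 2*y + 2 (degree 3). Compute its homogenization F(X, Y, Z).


F(X, Y, Z) = -2*X**3 - 2*X**2*Y - 2*X**2*Z + X*Y**2 + 2*X*Z**2 + 3*Y**3 + 3*Y**2*Z + 2*Y*Z**2 + 2*Z**3

deg(f) = 3.
Substitute x = X/Z, y = Y/Z into f, then multiply by Z^3.
  monomial -2·x^3·y^0 ↦ -2·X^3·Y^0·Z^0.
  monomial -2·x^2·y^1 ↦ -2·X^2·Y^1·Z^0.
  monomial -2·x^2·y^0 ↦ -2·X^2·Y^0·Z^1.
  monomial 1·x^1·y^2 ↦ 1·X^1·Y^2·Z^0.
  monomial 2·x^1·y^0 ↦ 2·X^1·Y^0·Z^2.
  monomial 3·x^0·y^3 ↦ 3·X^0·Y^3·Z^0.
  monomial 3·x^0·y^2 ↦ 3·X^0·Y^2·Z^1.
  monomial 2·x^0·y^1 ↦ 2·X^0·Y^1·Z^2.
  monomial 2·x^0·y^0 ↦ 2·X^0·Y^0·Z^3.
Collecting: F(X, Y, Z) = -2*X**3 - 2*X**2*Y - 2*X**2*Z + X*Y**2 + 2*X*Z**2 + 3*Y**3 + 3*Y**2*Z + 2*Y*Z**2 + 2*Z**3.


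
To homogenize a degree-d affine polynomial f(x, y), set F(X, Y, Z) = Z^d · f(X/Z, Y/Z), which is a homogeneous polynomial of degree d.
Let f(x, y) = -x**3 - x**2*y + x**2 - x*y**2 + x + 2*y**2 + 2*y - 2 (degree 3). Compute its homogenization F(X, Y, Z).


F(X, Y, Z) = -X**3 - X**2*Y + X**2*Z - X*Y**2 + X*Z**2 + 2*Y**2*Z + 2*Y*Z**2 - 2*Z**3

deg(f) = 3.
Substitute x = X/Z, y = Y/Z into f, then multiply by Z^3.
  monomial -1·x^3·y^0 ↦ -1·X^3·Y^0·Z^0.
  monomial -1·x^2·y^1 ↦ -1·X^2·Y^1·Z^0.
  monomial 1·x^2·y^0 ↦ 1·X^2·Y^0·Z^1.
  monomial -1·x^1·y^2 ↦ -1·X^1·Y^2·Z^0.
  monomial 1·x^1·y^0 ↦ 1·X^1·Y^0·Z^2.
  monomial 2·x^0·y^2 ↦ 2·X^0·Y^2·Z^1.
  monomial 2·x^0·y^1 ↦ 2·X^0·Y^1·Z^2.
  monomial -2·x^0·y^0 ↦ -2·X^0·Y^0·Z^3.
Collecting: F(X, Y, Z) = -X**3 - X**2*Y + X**2*Z - X*Y**2 + X*Z**2 + 2*Y**2*Z + 2*Y*Z**2 - 2*Z**3.


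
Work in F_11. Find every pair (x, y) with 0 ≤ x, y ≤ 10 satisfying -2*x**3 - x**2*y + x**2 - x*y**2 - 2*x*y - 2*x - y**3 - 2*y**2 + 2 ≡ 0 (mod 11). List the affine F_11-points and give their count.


Affine F_11-points: {(0, 6), (0, 8), (1, 10), (3, 4), (3, 5), (3, 8), (4, 2), (4, 4), (4, 10), (6, 3), (7, 0), (7, 3), (7, 10), (8, 3), (8, 4), (8, 5), (9, 5), (10, 8)}; count = 18.

For each of the 121 pairs (x, y) ∈ F_11², evaluate f(x, y) mod 11. Record the zeros.
  x = 0: [0↦2, 1↦10, 2↦8, 3↦1, 4↦5, 5↦3, 6↦0, 7↦1, 8↦0, 9↦2, 10↦1]  zeros at y ∈ {6, 8}
  x = 1: [0↦10, 1↦3, 2↦6, 3↦2, 4↦7, 5↦4, 6↦9, 7↦5, 8↦8, 9↦1, 10↦0]  zeros at y ∈ {10}
  x = 2: [0↦8, 1↦6, 2↦1, 3↦9, 4↦2, 5↦7, 6↦7, 7↦7, 8↦1, 9↦5, 10↦2]  zeros at y ∈ ∅
  x = 3: [0↦6, 1↦7, 2↦3, 3↦10, 4↦0, 5↦0, 6↦4, 7↦6, 8↦0, 9↦2, 10↦6]  zeros at y ∈ {4, 5, 8}
  x = 4: [0↦3, 1↦5, 2↦0, 3↦4, 4↦0, 5↦4, 6↦10, 7↦1, 8↦4, 9↦2, 10↦0]  zeros at y ∈ {2, 4, 10}
  x = 5: [0↦9, 1↦10, 2↦2, 3↦1, 4↦1, 5↦7, 6↦2, 7↦2, 8↦1, 9↦4, 10↦5]  zeros at y ∈ ∅
  x = 6: [0↦1, 1↦10, 2↦8, 3↦0, 4↦2, 5↦8, 6↦1, 7↦8, 8↦1, 9↦7, 10↦9]  zeros at y ∈ {3}
  x = 7: [0↦0, 1↦4, 2↦6, 3↦0, 4↦2, 5↦6, 6↦6, 7↦7, 8↦3, 9↦10, 10↦0]  zeros at y ∈ {0, 3, 10}
  x = 8: [0↦5, 1↦2, 2↦6, 3↦0, 4↦0, 5↦0, 6↦5, 7↦9, 8↦6, 9↦1, 10↦10]  zeros at y ∈ {3, 4, 5}
  x = 9: [0↦4, 1↦3, 2↦7, 3↦10, 4↦6, 5↦0, 6↦8, 7↦2, 8↦9, 9↦1, 10↦5]  zeros at y ∈ {5}
  x = 10: [0↦7, 1↦6, 2↦8, 3↦7, 4↦8, 5↦5, 6↦3, 7↦7, 8↦0, 9↦9, 10↦6]  zeros at y ∈ {8}
Collecting zeros: affine points = {(0, 6), (0, 8), (1, 10), (3, 4), (3, 5), (3, 8), (4, 2), (4, 4), (4, 10), (6, 3), (7, 0), (7, 3), (7, 10), (8, 3), (8, 4), (8, 5), (9, 5), (10, 8)}.
Total count |C(F_11)_aff| = 18.


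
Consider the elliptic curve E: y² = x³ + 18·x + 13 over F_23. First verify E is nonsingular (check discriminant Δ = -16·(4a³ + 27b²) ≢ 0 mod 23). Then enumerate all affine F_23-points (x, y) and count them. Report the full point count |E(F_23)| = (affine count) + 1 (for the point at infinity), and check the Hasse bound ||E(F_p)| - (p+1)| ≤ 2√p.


Affine points = {(0, 6), (0, 17), (1, 3), (1, 20), (3, 5), (3, 18), (8, 5), (8, 18), (11, 1), (11, 22), (12, 5), (12, 18), (13, 11), (13, 12), (15, 1), (15, 22), (16, 2), (16, 21), (20, 1), (20, 22)}; affine count = 20; |E(F_23)| = 21.

Discriminant check: Δ ∝ 4a³ + 27b² = 4·18³ + 27·13² = 4·5832 + 27·169 ≡ 15 (mod 23). Nonzero ⇒ E is nonsingular.
For each x ∈ F_23, compute rhs = x³ + 18·x + 13 mod 23, then count y ∈ F_23 with y² ≡ rhs.
  x = 0: rhs = 13, matching y values: 6, 17 (2 points).
  x = 1: rhs = 9, matching y values: 3, 20 (2 points).
  x = 2: rhs = 11, matching y values: none (0 points).
  x = 3: rhs = 2, matching y values: 5, 18 (2 points).
  x = 4: rhs = 11, matching y values: none (0 points).
  x = 5: rhs = 21, matching y values: none (0 points).
  x = 6: rhs = 15, matching y values: none (0 points).
  x = 7: rhs = 22, matching y values: none (0 points).
  x = 8: rhs = 2, matching y values: 5, 18 (2 points).
  x = 9: rhs = 7, matching y values: none (0 points).
  x = 10: rhs = 20, matching y values: none (0 points).
  x = 11: rhs = 1, matching y values: 1, 22 (2 points).
  x = 12: rhs = 2, matching y values: 5, 18 (2 points).
  x = 13: rhs = 6, matching y values: 11, 12 (2 points).
  x = 14: rhs = 19, matching y values: none (0 points).
  x = 15: rhs = 1, matching y values: 1, 22 (2 points).
  x = 16: rhs = 4, matching y values: 2, 21 (2 points).
  x = 17: rhs = 11, matching y values: none (0 points).
  x = 18: rhs = 5, matching y values: none (0 points).
  x = 19: rhs = 15, matching y values: none (0 points).
  x = 20: rhs = 1, matching y values: 1, 22 (2 points).
  x = 21: rhs = 15, matching y values: none (0 points).
  x = 22: rhs = 17, matching y values: none (0 points).
Total affine count: 20.
Full point count |E(F_23)| = 20 + 1 = 21.
Hasse bound: |21 − (23+1)| = |-3| = 3 ≤ 2√23 ≈ 9.5917 ✓.


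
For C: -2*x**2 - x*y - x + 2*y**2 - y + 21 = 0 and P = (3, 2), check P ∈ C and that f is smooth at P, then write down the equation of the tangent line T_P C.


Tangent line at P: -15*x + 4*y + 37 = 0.

Step 1: f(3, 2) = 0, so P lies on C.
Step 2: partial derivatives
  f_x(x, y) = -4*x - y - 1, f_y(x, y) = -x + 4*y - 1.
  f_x(P) = -15, f_y(P) = 4 (gradient nonzero, so P is smooth).
Step 3: tangent line at P: -15·(x − 3) + 4·(y − 2) = 0.
Expanding: -15*x + 4*y + 37 = 0.


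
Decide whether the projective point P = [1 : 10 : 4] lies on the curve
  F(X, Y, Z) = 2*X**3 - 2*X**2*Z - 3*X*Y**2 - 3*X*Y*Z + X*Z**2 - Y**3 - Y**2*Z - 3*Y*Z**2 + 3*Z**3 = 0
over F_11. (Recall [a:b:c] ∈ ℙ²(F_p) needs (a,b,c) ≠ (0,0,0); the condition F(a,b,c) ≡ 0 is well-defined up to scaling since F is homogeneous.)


F(1,10,4) ≡ 3 (mod 11); P is NOT on the curve.

Evaluate F(1, 10, 4) term-by-term (mod 11).
  2*X**3 ↦ 2·1·1·1 = 2
  -2*X**2*Z ↦ -2·1·1·4 = -8
  -3*X*Y**2 ↦ -3·1·100·1 = -300
  -3*X*Y*Z ↦ -3·1·10·4 = -120
  X*Z**2 ↦ 1·1·1·16 = 16
  -Y**3 ↦ -1·1·1000·1 = -1000
  -Y**2*Z ↦ -1·1·100·4 = -400
  -3*Y*Z**2 ↦ -3·1·10·16 = -480
  3*Z**3 ↦ 3·1·1·64 = 192
Sum: F(1, 10, 4) = (2) + (-8) + (-300) + (-120) + (16) + (-1000) + (-400) + (-480) + (192) = -2098.
Reducing mod 11: -2098 ≡ 3 (mod 11).
Since F(a, b, c) ≡ 3 ≠ 0 (mod 11), P does NOT lie on the curve.


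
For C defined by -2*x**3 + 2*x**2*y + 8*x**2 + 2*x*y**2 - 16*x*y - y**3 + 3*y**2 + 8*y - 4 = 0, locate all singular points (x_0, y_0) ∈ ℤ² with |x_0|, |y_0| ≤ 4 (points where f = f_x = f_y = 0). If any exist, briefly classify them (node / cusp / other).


Singular points: {(2, 2)}; classification: cusp.

Compute partial derivatives:
  f_x = -6*x**2 + 4*x*y + 16*x + 2*y**2 - 16*y.
  f_y = 2*x**2 + 4*x*y - 16*x - 3*y**2 + 6*y + 8.
Scan x_0 ∈ {−4, ..., 4}. For each x_0, f_y(x_0, y) is a polynomial in y; find its integer roots y ∈ {−4, ..., 4}, then test f_x and f at those candidates.
  x = -4: f_y(-4, y) = -3*y**2 - 10*y + 104; no integer root y with |y| ≤ 4.
  x = -3: f_y(-3, y) = -3*y**2 - 6*y + 74; no integer root y with |y| ≤ 4.
  x = -2: f_y(-2, y) = -3*y**2 - 2*y + 48; no integer root y with |y| ≤ 4.
  x = -1: f_y(-1, y) = -3*y**2 + 2*y + 26; no integer root y with |y| ≤ 4.
  x = 0: f_y(0, y) = -3*y**2 + 6*y + 8; no integer root y with |y| ≤ 4.
  x = 1: f_y(1, y) = -3*y**2 + 10*y - 6; no integer root y with |y| ≤ 4.
  x = 2: f_y(2, y) = -3*y**2 + 14*y - 16; vanishes at y ∈ {2}. (2, 2): f_x = 0, f = 0 — SINGULAR.
  x = 3: f_y(3, y) = -3*y**2 + 18*y - 22; no integer root y with |y| ≤ 4.
  x = 4: f_y(4, y) = -3*y**2 + 22*y - 24; no integer root y with |y| ≤ 4.
Only singular point on the grid: (2, 2).
Classify: substitute x = 2 + u, y = 2 + v and expand: f = -2*u**3 + 2*u**2*v + 2*u*v**2 - v**3 + v**2.
No constant or linear terms (consistent with a singular point). Quadratic part: v**2. Cubic part: -2*u**3 + 2*u**2*v + 2*u*v**2 - v**3.
The quadratic part v**2 is a perfect square, so there is a single (double) tangent line v = 0, i.e. y = 2. Restricting the cubic part to that line (v = 0) leaves -2*u**3 ≠ 0, so f is not divisible by v and the branch is v² ≈ 2*u**3 to lowest order — this is a cusp.
Classification: cusp.


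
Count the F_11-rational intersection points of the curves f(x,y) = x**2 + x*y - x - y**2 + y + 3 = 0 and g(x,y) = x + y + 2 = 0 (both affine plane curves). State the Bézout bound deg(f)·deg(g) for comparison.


Common zeros: ∅; count = 0; Bézout bound = 2.

deg(f) = 2, deg(g) = 1, so Bézout bound = 2.
Scan x ∈ F_11. For each x, list the y ∈ F_11 with f(x, y) ≡ 0 and those with g(x, y) ≡ 0 (mod 11); the common zeros in that column are the intersection.
  x = 0: f ≡ 0 at y ∈ ∅; g ≡ 0 at y ∈ {9}; common: ∅.
  x = 1: f ≡ 0 at y ∈ {3, 10}; g ≡ 0 at y ∈ {8}; common: ∅.
  x = 2: f ≡ 0 at y ∈ ∅; g ≡ 0 at y ∈ {7}; common: ∅.
  x = 3: f ≡ 0 at y ∈ ∅; g ≡ 0 at y ∈ {6}; common: ∅.
  x = 4: f ≡ 0 at y ∈ ∅; g ≡ 0 at y ∈ {5}; common: ∅.
  x = 5: f ≡ 0 at y ∈ ∅; g ≡ 0 at y ∈ {4}; common: ∅.
  x = 6: f ≡ 0 at y ∈ {0, 7}; g ≡ 0 at y ∈ {3}; common: ∅.
  x = 7: f ≡ 0 at y ∈ ∅; g ≡ 0 at y ∈ {2}; common: ∅.
  x = 8: f ≡ 0 at y ∈ {3, 6}; g ≡ 0 at y ∈ {1}; common: ∅.
  x = 9: f ≡ 0 at y ∈ {4, 6}; g ≡ 0 at y ∈ {0}; common: ∅.
  x = 10: f ≡ 0 at y ∈ {4, 7}; g ≡ 0 at y ∈ {10}; common: ∅.
Collecting: common zeros = ∅, so the count is 0.
Comparison with the Bézout bound: 0 ≤ 2 = deg(f)·deg(g), as expected for curves with no common component (the affine F_11-count falls short of the bound because intersections may lie at infinity, over extension fields, or carry multiplicity).


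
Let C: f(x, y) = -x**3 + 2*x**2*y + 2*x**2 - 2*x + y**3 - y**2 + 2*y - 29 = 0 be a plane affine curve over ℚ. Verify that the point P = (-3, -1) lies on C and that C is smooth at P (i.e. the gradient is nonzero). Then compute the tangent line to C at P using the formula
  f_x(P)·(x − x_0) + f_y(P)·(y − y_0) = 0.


Tangent line at P: -29*x + 25*y - 62 = 0.

Step 1: f(-3, -1) = 0, so P lies on C.
Step 2: partial derivatives
  f_x(x, y) = -3*x**2 + 4*x*y + 4*x - 2, f_y(x, y) = 2*x**2 + 3*y**2 - 2*y + 2.
  f_x(P) = -29, f_y(P) = 25 (gradient nonzero, so P is smooth).
Step 3: tangent line at P: -29·(x − -3) + 25·(y − -1) = 0.
Expanding: -29*x + 25*y - 62 = 0.


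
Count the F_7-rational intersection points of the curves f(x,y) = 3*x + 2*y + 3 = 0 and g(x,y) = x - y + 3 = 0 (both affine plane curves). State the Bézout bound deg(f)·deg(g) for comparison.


Common zeros: {(1, 4)}; count = 1; Bézout bound = 1.

deg(f) = 1, deg(g) = 1, so Bézout bound = 1.
Scan x ∈ F_7. For each x, list the y ∈ F_7 with f(x, y) ≡ 0 and those with g(x, y) ≡ 0 (mod 7); the common zeros in that column are the intersection.
  x = 0: f ≡ 0 at y ∈ {2}; g ≡ 0 at y ∈ {3}; common: ∅.
  x = 1: f ≡ 0 at y ∈ {4}; g ≡ 0 at y ∈ {4}; common: {4}.
  x = 2: f ≡ 0 at y ∈ {6}; g ≡ 0 at y ∈ {5}; common: ∅.
  x = 3: f ≡ 0 at y ∈ {1}; g ≡ 0 at y ∈ {6}; common: ∅.
  x = 4: f ≡ 0 at y ∈ {3}; g ≡ 0 at y ∈ {0}; common: ∅.
  x = 5: f ≡ 0 at y ∈ {5}; g ≡ 0 at y ∈ {1}; common: ∅.
  x = 6: f ≡ 0 at y ∈ {0}; g ≡ 0 at y ∈ {2}; common: ∅.
Collecting: common zeros = {(1, 4)}, so the count is 1.
Comparison with the Bézout bound: 1 ≤ 1 = deg(f)·deg(g), as expected for curves with no common component (the bound is attained).


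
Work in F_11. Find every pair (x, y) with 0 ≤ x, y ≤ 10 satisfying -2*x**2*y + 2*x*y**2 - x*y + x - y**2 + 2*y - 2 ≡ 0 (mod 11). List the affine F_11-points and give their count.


Affine F_11-points: {(1, 4), (1, 8), (2, 0), (2, 10), (3, 3), (4, 4), (6, 7), (7, 3), (7, 10), (10, 7), (10, 8)}; count = 11.

For each of the 121 pairs (x, y) ∈ F_11², evaluate f(x, y) mod 11. Record the zeros.
  x = 0: [0↦9, 1↦10, 2↦9, 3↦6, 4↦1, 5↦5, 6↦7, 7↦7, 8↦5, 9↦1, 10↦6]  zeros at y ∈ ∅
  x = 1: [0↦10, 1↦10, 2↦1, 3↦5, 4↦0, 5↦8, 6↦7, 7↦8, 8↦0, 9↦5, 10↦1]  zeros at y ∈ {4, 8}
  x = 2: [0↦0, 1↦6, 2↦7, 3↦3, 4↦5, 5↦2, 6↦5, 7↦3, 8↦7, 9↦6, 10↦0]  zeros at y ∈ {0, 10}
  x = 3: [0↦1, 1↦9, 2↦5, 3↦0, 4↦5, 5↦9, 6↦1, 7↦3, 8↦4, 9↦4, 10↦3]  zeros at y ∈ {3}
  x = 4: [0↦2, 1↦8, 2↦6, 3↦7, 4↦0, 5↦7, 6↦6, 7↦8, 8↦2, 9↦10, 10↦10]  zeros at y ∈ {4}
  x = 5: [0↦3, 1↦3, 2↦10, 3↦2, 4↦1, 5↦7, 6↦9, 7↦7, 8↦1, 9↦2, 10↦10]  zeros at y ∈ ∅
  x = 6: [0↦4, 1↦5, 2↦6, 3↦7, 4↦8, 5↦9, 6↦10, 7↦0, 8↦1, 9↦2, 10↦3]  zeros at y ∈ {7}
  x = 7: [0↦5, 1↦3, 2↦5, 3↦0, 4↦10, 5↦2, 6↦9, 7↦9, 8↦2, 9↦10, 10↦0]  zeros at y ∈ {3, 10}
  x = 8: [0↦6, 1↦8, 2↦7, 3↦3, 4↦7, 5↦8, 6↦6, 7↦1, 8↦4, 9↦4, 10↦1]  zeros at y ∈ ∅
  x = 9: [0↦7, 1↦9, 2↦1, 3↦5, 4↦10, 5↦5, 6↦1, 7↦9, 8↦7, 9↦6, 10↦6]  zeros at y ∈ ∅
  x = 10: [0↦8, 1↦6, 2↦9, 3↦6, 4↦8, 5↦4, 6↦5, 7↦0, 8↦0, 9↦5, 10↦4]  zeros at y ∈ {7, 8}
Collecting zeros: affine points = {(1, 4), (1, 8), (2, 0), (2, 10), (3, 3), (4, 4), (6, 7), (7, 3), (7, 10), (10, 7), (10, 8)}.
Total count |C(F_11)_aff| = 11.


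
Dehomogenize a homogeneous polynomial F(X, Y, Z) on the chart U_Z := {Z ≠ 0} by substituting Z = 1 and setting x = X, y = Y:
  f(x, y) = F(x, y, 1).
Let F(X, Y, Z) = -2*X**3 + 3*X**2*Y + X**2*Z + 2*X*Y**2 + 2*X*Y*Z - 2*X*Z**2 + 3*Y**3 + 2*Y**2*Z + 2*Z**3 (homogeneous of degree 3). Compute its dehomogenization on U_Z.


f(x, y) = -2*x**3 + 3*x**2*y + x**2 + 2*x*y**2 + 2*x*y - 2*x + 3*y**3 + 2*y**2 + 2

On U_Z we set Z = 1. Each monomial c·X^i·Y^j·Z^k in F becomes c·x^i·y^j·1^k = c·x^i·y^j.
Substituting Z = 1: F(X, Y, 1) = -2*x**3 + 3*x**2*y + x**2 + 2*x*y**2 + 2*x*y - 2*x + 3*y**3 + 2*y**2 + 2.
Note: deg(f) ≤ deg(F) = 3; strict inequality happens when F is divisible by Z (lost terms).


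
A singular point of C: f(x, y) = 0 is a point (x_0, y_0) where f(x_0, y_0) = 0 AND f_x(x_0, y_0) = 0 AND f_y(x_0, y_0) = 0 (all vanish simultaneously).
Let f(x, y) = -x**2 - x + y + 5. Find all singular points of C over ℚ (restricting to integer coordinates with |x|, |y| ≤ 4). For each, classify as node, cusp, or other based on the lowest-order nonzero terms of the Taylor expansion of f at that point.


No singular points in the scanned grid; C is smooth there.

Compute partial derivatives:
  f_x = -2*x - 1.
  f_y = 1.
f_y = 1 is a nonzero constant, so f_y never vanishes: no point (x, y) can satisfy f = f_x = f_y = 0. In particular no (x, y) ∈ {−4, ..., 4}² is singular; the curve is smooth.


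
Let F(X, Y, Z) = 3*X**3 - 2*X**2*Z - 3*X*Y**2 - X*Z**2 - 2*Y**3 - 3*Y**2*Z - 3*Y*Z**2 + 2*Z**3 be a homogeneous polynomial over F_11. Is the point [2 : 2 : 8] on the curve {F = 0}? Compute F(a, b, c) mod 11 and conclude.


F(2,2,8) ≡ 6 (mod 11); P is NOT on the curve.

Evaluate F(2, 2, 8) term-by-term (mod 11).
  3*X**3 ↦ 3·8·1·1 = 24
  -2*X**2*Z ↦ -2·4·1·8 = -64
  -3*X*Y**2 ↦ -3·2·4·1 = -24
  -X*Z**2 ↦ -1·2·1·64 = -128
  -2*Y**3 ↦ -2·1·8·1 = -16
  -3*Y**2*Z ↦ -3·1·4·8 = -96
  -3*Y*Z**2 ↦ -3·1·2·64 = -384
  2*Z**3 ↦ 2·1·1·512 = 1024
Sum: F(2, 2, 8) = (24) + (-64) + (-24) + (-128) + (-16) + (-96) + (-384) + (1024) = 336.
Reducing mod 11: 336 ≡ 6 (mod 11).
Since F(a, b, c) ≡ 6 ≠ 0 (mod 11), P does NOT lie on the curve.
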